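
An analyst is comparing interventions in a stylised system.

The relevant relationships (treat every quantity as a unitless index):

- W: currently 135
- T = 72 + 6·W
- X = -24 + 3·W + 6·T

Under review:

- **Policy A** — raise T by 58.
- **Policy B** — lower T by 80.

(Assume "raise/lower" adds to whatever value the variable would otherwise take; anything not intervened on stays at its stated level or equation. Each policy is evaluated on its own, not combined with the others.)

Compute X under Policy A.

6021

Policy A (T + 58):
  W = 135
  T = 72 + 6·135 (+58 from intervention) = 940
  X = -24 + 3·135 + 6·940 = 6021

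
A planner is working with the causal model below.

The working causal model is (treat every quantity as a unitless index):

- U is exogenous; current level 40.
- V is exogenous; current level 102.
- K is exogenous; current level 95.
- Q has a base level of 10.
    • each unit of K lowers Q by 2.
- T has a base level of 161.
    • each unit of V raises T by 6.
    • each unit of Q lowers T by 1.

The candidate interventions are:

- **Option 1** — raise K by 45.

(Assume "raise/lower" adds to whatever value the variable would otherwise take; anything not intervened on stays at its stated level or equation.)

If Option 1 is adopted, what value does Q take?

Option 1 (K + 45):
  K = 95 + 45 = 140
  Q = 10 − 2·140 = -270

-270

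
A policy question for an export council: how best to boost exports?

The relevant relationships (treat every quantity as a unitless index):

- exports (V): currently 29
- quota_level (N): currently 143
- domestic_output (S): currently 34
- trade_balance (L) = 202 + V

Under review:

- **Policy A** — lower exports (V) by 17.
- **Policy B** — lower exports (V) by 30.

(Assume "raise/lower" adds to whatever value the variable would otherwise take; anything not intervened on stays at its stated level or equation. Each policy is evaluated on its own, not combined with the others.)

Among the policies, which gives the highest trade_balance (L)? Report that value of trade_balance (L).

214

Policy A (V − 17):
  V = 29 − 17 = 12
  L = 202 + 12 = 214
Policy B (V − 30):
  V = 29 − 30 = -1
  L = 202 + (-1) = 201
Comparing — Policy A: L=214, Policy B: L=201. Highest is 214 (Policy A).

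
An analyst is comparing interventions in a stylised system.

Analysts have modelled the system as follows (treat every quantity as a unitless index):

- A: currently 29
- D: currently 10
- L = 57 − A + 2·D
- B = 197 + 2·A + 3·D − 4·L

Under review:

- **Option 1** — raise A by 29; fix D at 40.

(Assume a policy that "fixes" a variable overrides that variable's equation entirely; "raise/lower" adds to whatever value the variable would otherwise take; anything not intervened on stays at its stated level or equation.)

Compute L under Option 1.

79

Option 1 (A + 29, D := 40):
  A = 29 + 29 = 58
  D = 40
  L = 57 − 58 + 2·40 = 79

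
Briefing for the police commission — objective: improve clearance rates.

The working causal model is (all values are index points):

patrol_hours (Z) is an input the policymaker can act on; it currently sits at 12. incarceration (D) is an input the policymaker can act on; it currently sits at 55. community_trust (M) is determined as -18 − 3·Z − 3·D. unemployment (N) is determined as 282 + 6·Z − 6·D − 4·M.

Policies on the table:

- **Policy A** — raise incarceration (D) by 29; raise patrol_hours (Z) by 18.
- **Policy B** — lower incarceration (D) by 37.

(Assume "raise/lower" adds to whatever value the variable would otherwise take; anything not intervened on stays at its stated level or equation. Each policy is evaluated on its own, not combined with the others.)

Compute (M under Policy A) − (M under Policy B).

Policy A (D + 29, Z + 18):
  Z = 12 + 18 = 30
  D = 55 + 29 = 84
  M = -18 − 3·30 − 3·84 = -360
Policy B (D − 37):
  Z = 12
  D = 55 − 37 = 18
  M = -18 − 3·12 − 3·18 = -108
M: -360 − (-108) = -252

-252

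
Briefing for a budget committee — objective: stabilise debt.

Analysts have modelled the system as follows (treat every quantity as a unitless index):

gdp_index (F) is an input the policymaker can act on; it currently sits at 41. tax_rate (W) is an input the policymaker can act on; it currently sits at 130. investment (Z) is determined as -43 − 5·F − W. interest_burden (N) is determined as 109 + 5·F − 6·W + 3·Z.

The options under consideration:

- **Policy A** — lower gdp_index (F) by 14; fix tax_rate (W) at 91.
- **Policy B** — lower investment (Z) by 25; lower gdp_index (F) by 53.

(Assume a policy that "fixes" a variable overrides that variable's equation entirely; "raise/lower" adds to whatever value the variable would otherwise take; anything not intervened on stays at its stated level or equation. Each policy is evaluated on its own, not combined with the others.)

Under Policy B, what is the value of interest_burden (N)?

Policy B (Z − 25, F − 53):
  F = 41 − 53 = -12
  W = 130
  Z = -43 − 5·(-12) − 130 (−25 from intervention) = -138
  N = 109 + 5·(-12) − 6·130 + 3·(-138) = -1145

-1145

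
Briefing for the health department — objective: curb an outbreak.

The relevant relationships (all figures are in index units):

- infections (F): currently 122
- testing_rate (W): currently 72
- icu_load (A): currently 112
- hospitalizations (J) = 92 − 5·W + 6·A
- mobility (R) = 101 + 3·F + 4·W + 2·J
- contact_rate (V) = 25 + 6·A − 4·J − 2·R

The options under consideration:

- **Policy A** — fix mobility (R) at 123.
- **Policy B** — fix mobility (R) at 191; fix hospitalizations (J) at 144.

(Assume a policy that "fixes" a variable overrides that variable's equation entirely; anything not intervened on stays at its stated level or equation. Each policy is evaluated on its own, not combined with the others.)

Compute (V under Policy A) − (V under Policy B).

-904

Policy A (R := 123):
  F = 122
  W = 72
  A = 112
  J = 92 − 5·72 + 6·112 = 404
  R = 123
  V = 25 + 6·112 − 4·404 − 2·123 = -1165
Policy B (R := 191, J := 144):
  F = 122
  W = 72
  A = 112
  J = 144
  R = 191
  V = 25 + 6·112 − 4·144 − 2·191 = -261
V: -1165 − (-261) = -904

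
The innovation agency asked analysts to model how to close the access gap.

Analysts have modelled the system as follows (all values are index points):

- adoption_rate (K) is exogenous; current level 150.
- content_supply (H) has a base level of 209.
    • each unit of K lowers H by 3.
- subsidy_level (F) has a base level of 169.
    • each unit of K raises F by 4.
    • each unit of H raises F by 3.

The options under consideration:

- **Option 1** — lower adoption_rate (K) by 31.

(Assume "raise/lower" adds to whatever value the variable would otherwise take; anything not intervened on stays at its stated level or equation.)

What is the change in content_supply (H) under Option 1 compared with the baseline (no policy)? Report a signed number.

Baseline:
  K = 150
  H = 209 − 3·150 = -241
Option 1 (K − 31):
  K = 150 − 31 = 119
  H = 209 − 3·119 = -148
Change in H: -148 − (-241) = 93

93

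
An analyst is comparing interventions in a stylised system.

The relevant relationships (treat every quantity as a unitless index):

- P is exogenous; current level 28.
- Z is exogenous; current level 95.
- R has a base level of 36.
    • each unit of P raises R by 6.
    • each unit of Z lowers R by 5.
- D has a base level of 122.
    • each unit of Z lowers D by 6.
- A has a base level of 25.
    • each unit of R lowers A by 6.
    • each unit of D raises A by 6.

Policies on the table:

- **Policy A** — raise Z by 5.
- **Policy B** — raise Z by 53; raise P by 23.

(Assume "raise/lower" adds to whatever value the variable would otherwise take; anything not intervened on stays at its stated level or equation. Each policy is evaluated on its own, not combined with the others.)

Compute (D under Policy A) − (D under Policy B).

288

Policy A (Z + 5):
  Z = 95 + 5 = 100
  D = 122 − 6·100 = -478
Policy B (Z + 53, P + 23):
  Z = 95 + 53 = 148
  D = 122 − 6·148 = -766
D: -478 − (-766) = 288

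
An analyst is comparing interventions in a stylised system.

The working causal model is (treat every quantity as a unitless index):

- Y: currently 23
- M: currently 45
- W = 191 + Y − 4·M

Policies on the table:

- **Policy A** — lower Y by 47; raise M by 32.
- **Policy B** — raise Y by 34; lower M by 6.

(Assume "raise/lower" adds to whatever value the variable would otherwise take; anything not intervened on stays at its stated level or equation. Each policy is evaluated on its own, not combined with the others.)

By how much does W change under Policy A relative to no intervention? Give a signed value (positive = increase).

Baseline:
  Y = 23
  M = 45
  W = 191 + 23 − 4·45 = 34
Policy A (Y − 47, M + 32):
  Y = 23 − 47 = -24
  M = 45 + 32 = 77
  W = 191 + (-24) − 4·77 = -141
Change in W: -141 − 34 = -175

-175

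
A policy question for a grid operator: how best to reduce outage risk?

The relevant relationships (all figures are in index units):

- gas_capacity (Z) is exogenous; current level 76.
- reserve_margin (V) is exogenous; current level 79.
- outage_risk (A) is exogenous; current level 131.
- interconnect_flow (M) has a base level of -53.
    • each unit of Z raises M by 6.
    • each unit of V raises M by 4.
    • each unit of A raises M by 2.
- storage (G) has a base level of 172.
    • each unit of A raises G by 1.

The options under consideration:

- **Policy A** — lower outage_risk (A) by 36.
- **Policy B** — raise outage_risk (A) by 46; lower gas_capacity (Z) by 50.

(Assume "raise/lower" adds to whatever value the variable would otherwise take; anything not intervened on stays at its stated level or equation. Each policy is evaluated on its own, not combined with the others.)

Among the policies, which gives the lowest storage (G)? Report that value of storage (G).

Policy A (A − 36):
  A = 131 − 36 = 95
  G = 172 + 95 = 267
Policy B (A + 46, Z − 50):
  A = 131 + 46 = 177
  G = 172 + 177 = 349
Comparing — Policy A: G=267, Policy B: G=349. Lowest is 267 (Policy A).

267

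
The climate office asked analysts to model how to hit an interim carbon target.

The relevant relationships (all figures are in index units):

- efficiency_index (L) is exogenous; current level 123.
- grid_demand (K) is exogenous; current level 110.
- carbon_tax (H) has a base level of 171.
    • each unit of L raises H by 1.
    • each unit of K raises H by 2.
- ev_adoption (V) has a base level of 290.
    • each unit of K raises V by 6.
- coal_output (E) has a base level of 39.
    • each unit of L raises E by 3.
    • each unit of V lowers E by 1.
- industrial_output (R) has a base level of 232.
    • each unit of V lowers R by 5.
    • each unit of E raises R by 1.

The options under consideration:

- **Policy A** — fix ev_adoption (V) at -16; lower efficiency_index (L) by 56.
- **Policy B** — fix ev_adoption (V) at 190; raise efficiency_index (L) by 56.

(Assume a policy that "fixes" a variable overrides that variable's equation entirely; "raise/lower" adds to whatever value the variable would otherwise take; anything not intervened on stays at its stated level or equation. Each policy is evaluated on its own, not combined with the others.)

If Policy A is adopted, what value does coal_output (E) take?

Policy A (V := -16, L − 56):
  L = 123 − 56 = 67
  K = 110
  V = -16
  E = 39 + 3·67 − (-16) = 256

256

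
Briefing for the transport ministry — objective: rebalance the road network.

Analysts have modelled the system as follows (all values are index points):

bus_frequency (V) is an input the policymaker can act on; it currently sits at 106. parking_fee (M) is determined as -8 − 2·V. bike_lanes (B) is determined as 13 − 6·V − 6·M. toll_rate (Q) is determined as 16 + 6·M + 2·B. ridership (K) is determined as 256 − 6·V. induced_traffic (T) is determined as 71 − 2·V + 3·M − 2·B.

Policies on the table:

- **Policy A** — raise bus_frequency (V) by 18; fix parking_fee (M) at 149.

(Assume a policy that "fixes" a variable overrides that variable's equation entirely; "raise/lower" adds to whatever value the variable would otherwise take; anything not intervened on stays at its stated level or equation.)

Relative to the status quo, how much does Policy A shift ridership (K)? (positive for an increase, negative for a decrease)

-108

Baseline:
  V = 106
  K = 256 − 6·106 = -380
Policy A (V + 18, M := 149):
  V = 106 + 18 = 124
  K = 256 − 6·124 = -488
Change in K: -488 − (-380) = -108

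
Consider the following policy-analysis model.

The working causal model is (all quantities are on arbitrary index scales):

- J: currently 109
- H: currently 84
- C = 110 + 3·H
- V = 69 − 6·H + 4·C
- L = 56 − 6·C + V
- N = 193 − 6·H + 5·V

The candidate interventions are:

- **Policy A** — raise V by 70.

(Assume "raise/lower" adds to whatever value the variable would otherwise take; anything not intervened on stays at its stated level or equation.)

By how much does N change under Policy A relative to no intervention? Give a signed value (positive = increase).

350

Baseline:
  H = 84
  C = 110 + 3·84 = 362
  V = 69 − 6·84 + 4·362 = 1013
  N = 193 − 6·84 + 5·1013 = 4754
Policy A (V + 70):
  H = 84
  C = 110 + 3·84 = 362
  V = 69 − 6·84 + 4·362 (+70 from intervention) = 1083
  N = 193 − 6·84 + 5·1083 = 5104
Change in N: 5104 − 4754 = 350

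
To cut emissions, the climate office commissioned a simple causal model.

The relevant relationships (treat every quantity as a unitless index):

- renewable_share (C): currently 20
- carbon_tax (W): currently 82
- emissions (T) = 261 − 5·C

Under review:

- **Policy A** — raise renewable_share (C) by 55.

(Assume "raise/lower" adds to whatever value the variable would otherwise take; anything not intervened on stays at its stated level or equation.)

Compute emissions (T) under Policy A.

Policy A (C + 55):
  C = 20 + 55 = 75
  T = 261 − 5·75 = -114

-114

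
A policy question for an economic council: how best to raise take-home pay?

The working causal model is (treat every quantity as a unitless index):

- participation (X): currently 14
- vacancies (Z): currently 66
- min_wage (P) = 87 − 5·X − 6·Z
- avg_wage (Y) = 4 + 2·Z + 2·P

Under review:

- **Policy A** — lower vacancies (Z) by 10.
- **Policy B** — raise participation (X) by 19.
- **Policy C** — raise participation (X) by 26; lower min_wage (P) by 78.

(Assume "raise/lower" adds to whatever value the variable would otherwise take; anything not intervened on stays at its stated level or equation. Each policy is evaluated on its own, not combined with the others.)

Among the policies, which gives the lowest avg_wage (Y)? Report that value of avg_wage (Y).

Policy A (Z − 10):
  X = 14
  Z = 66 − 10 = 56
  P = 87 − 5·14 − 6·56 = -319
  Y = 4 + 2·56 + 2·(-319) = -522
Policy B (X + 19):
  X = 14 + 19 = 33
  Z = 66
  P = 87 − 5·33 − 6·66 = -474
  Y = 4 + 2·66 + 2·(-474) = -812
Policy C (X + 26, P − 78):
  X = 14 + 26 = 40
  Z = 66
  P = 87 − 5·40 − 6·66 (−78 from intervention) = -587
  Y = 4 + 2·66 + 2·(-587) = -1038
Comparing — Policy A: Y=-522, Policy B: Y=-812, Policy C: Y=-1038. Lowest is -1038 (Policy C).

-1038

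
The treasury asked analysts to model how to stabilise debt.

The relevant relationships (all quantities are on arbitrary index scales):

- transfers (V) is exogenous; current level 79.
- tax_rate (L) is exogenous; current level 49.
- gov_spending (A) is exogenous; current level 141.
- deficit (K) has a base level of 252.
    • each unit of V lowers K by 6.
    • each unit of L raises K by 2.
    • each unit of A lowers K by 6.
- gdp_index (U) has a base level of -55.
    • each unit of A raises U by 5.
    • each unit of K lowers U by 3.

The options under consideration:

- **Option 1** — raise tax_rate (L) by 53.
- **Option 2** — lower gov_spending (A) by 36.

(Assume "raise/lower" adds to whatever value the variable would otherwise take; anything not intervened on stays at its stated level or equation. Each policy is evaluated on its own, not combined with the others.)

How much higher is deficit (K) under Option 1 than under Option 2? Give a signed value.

-110

Option 1 (L + 53):
  V = 79
  L = 49 + 53 = 102
  A = 141
  K = 252 − 6·79 + 2·102 − 6·141 = -864
Option 2 (A − 36):
  V = 79
  L = 49
  A = 141 − 36 = 105
  K = 252 − 6·79 + 2·49 − 6·105 = -754
K: -864 − (-754) = -110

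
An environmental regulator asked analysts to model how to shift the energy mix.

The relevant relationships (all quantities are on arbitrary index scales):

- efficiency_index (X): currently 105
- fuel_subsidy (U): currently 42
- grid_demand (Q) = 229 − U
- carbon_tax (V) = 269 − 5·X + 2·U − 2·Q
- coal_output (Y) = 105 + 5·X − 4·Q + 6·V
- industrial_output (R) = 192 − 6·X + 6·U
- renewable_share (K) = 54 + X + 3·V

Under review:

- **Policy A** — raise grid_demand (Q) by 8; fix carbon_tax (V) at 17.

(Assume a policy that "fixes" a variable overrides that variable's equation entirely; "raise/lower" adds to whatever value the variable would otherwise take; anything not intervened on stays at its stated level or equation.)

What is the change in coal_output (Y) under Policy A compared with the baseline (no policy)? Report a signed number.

3346

Baseline:
  X = 105
  U = 42
  Q = 229 − 42 = 187
  V = 269 − 5·105 + 2·42 − 2·187 = -546
  Y = 105 + 5·105 − 4·187 + 6·(-546) = -3394
Policy A (Q + 8, V := 17):
  X = 105
  U = 42
  Q = 229 − 42 (+8 from intervention) = 195
  V = 17
  Y = 105 + 5·105 − 4·195 + 6·17 = -48
Change in Y: -48 − (-3394) = 3346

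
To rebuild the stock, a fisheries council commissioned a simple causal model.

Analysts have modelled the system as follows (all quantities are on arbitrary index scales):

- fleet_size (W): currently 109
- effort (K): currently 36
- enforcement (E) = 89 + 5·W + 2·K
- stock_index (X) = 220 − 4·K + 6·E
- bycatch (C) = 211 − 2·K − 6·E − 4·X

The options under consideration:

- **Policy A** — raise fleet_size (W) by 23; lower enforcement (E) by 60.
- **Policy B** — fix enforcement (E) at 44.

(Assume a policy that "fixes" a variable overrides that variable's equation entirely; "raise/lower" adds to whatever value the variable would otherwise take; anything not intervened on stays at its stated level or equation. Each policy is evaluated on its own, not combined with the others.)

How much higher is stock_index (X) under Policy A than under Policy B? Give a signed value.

4302

Policy A (W + 23, E − 60):
  W = 109 + 23 = 132
  K = 36
  E = 89 + 5·132 + 2·36 (−60 from intervention) = 761
  X = 220 − 4·36 + 6·761 = 4642
Policy B (E := 44):
  W = 109
  K = 36
  E = 44
  X = 220 − 4·36 + 6·44 = 340
X: 4642 − 340 = 4302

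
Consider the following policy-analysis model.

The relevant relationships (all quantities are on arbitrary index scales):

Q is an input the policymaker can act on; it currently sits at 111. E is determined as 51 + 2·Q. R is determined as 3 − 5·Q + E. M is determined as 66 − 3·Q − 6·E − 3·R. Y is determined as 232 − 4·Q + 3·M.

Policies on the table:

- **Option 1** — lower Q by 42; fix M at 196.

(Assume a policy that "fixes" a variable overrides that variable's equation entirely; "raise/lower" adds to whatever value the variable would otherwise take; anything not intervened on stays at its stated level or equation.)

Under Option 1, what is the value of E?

Option 1 (Q − 42, M := 196):
  Q = 111 − 42 = 69
  E = 51 + 2·69 = 189

189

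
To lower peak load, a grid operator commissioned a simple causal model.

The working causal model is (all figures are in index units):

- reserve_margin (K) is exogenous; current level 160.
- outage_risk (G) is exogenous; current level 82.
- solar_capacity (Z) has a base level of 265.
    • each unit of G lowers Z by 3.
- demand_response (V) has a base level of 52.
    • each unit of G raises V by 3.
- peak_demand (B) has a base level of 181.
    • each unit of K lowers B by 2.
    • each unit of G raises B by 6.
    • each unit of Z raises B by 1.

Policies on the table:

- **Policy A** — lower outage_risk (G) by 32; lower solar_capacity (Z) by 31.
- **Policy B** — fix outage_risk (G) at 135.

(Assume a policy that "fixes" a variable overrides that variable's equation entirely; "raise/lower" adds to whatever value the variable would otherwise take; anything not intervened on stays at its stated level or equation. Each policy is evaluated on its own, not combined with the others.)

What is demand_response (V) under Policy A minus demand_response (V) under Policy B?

Policy A (G − 32, Z − 31):
  G = 82 − 32 = 50
  V = 52 + 3·50 = 202
Policy B (G := 135):
  G = 135
  V = 52 + 3·135 = 457
V: 202 − 457 = -255

-255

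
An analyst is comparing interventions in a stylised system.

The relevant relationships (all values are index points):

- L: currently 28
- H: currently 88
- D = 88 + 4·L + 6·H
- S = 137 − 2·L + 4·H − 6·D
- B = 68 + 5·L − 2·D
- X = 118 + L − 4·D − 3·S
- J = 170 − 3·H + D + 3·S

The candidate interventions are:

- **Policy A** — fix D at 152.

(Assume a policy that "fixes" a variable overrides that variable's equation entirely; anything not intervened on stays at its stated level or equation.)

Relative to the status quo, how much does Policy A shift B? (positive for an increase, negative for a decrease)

Baseline:
  L = 28
  H = 88
  D = 88 + 4·28 + 6·88 = 728
  B = 68 + 5·28 − 2·728 = -1248
Policy A (D := 152):
  L = 28
  H = 88
  D = 152
  B = 68 + 5·28 − 2·152 = -96
Change in B: -96 − (-1248) = 1152

1152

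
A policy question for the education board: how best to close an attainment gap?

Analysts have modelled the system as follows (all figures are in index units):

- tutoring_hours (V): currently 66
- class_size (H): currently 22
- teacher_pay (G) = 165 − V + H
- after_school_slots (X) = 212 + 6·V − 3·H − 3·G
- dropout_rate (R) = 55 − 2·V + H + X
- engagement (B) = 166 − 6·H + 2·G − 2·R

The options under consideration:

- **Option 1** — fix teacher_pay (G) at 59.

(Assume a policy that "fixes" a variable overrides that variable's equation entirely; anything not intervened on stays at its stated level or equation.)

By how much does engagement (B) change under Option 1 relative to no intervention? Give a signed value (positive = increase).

Baseline:
  V = 66
  H = 22
  G = 165 − 66 + 22 = 121
  X = 212 + 6·66 − 3·22 − 3·121 = 179
  R = 55 − 2·66 + 22 + 179 = 124
  B = 166 − 6·22 + 2·121 − 2·124 = 28
Option 1 (G := 59):
  V = 66
  H = 22
  G = 59
  X = 212 + 6·66 − 3·22 − 3·59 = 365
  R = 55 − 2·66 + 22 + 365 = 310
  B = 166 − 6·22 + 2·59 − 2·310 = -468
Change in B: -468 − 28 = -496

-496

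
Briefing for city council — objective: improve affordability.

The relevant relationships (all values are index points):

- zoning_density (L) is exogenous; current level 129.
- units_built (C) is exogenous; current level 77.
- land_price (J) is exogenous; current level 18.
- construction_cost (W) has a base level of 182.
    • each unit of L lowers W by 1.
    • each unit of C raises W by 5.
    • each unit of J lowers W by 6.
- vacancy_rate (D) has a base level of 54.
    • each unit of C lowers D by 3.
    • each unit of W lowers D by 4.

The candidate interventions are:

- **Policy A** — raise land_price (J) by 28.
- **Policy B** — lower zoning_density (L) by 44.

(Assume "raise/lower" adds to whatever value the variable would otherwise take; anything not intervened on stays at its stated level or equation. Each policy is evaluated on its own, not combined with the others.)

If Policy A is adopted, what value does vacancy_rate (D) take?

Policy A (J + 28):
  L = 129
  C = 77
  J = 18 + 28 = 46
  W = 182 − 129 + 5·77 − 6·46 = 162
  D = 54 − 3·77 − 4·162 = -825

-825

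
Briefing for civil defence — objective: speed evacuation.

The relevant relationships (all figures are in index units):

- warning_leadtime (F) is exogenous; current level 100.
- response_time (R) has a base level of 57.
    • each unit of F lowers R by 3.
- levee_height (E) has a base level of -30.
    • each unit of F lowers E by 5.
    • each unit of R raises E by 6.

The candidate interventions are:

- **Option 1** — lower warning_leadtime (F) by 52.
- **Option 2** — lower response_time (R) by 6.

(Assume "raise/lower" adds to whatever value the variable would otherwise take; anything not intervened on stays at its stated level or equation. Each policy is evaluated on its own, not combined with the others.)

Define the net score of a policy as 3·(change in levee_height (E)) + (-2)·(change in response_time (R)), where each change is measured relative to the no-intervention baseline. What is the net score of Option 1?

Baseline:
  F = 100
  R = 57 − 3·100 = -243
  E = -30 − 5·100 + 6·(-243) = -1988
Option 1 (F − 52):
  F = 100 − 52 = 48
  R = 57 − 3·48 = -87
  E = -30 − 5·48 + 6·(-87) = -792
ΔE = -792 − (-1988) = 1196; ΔR = -87 − (-243) = 156
Score = 3·1196 + (-2)·156 = 3276

3276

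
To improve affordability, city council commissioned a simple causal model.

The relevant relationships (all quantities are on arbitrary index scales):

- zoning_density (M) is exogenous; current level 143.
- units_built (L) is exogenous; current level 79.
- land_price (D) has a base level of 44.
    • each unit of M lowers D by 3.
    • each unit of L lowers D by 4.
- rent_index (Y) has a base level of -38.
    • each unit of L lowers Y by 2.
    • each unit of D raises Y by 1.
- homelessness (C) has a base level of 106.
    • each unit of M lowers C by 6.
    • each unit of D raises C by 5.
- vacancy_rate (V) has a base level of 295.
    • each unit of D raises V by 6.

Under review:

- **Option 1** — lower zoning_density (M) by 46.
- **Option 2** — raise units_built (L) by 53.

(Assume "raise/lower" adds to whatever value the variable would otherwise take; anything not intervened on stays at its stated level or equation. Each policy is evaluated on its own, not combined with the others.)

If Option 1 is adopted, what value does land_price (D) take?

Option 1 (M − 46):
  M = 143 − 46 = 97
  L = 79
  D = 44 − 3·97 − 4·79 = -563

-563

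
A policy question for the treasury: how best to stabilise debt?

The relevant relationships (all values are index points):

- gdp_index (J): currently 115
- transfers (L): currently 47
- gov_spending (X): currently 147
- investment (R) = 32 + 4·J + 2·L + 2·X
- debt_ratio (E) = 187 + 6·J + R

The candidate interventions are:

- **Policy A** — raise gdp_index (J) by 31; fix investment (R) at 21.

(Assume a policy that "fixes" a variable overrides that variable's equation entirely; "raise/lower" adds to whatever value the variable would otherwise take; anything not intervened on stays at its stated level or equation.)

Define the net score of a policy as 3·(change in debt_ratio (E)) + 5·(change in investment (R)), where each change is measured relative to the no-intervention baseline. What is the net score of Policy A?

-6314

Baseline:
  J = 115
  L = 47
  X = 147
  R = 32 + 4·115 + 2·47 + 2·147 = 880
  E = 187 + 6·115 + 880 = 1757
Policy A (J + 31, R := 21):
  J = 115 + 31 = 146
  L = 47
  X = 147
  R = 21
  E = 187 + 6·146 + 21 = 1084
ΔE = 1084 − 1757 = -673; ΔR = 21 − 880 = -859
Score = 3·(-673) + 5·(-859) = -6314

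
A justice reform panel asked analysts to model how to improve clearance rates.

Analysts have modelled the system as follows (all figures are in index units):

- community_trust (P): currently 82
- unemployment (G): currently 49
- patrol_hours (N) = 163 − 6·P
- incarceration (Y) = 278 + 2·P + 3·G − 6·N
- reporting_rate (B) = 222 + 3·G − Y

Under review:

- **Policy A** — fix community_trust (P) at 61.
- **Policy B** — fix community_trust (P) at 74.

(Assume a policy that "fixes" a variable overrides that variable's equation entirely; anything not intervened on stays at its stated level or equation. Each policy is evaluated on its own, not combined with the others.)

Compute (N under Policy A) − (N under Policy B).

Policy A (P := 61):
  P = 61
  N = 163 − 6·61 = -203
Policy B (P := 74):
  P = 74
  N = 163 − 6·74 = -281
N: -203 − (-281) = 78

78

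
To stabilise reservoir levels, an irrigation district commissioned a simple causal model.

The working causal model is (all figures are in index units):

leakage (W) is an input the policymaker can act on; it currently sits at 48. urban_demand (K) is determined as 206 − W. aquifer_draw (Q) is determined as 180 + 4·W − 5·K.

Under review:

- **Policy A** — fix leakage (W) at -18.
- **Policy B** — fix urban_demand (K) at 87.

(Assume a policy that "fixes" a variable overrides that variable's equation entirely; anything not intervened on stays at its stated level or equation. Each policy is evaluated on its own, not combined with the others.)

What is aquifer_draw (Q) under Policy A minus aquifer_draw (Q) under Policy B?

-949

Policy A (W := -18):
  W = -18
  K = 206 − (-18) = 224
  Q = 180 + 4·(-18) − 5·224 = -1012
Policy B (K := 87):
  W = 48
  K = 87
  Q = 180 + 4·48 − 5·87 = -63
Q: -1012 − (-63) = -949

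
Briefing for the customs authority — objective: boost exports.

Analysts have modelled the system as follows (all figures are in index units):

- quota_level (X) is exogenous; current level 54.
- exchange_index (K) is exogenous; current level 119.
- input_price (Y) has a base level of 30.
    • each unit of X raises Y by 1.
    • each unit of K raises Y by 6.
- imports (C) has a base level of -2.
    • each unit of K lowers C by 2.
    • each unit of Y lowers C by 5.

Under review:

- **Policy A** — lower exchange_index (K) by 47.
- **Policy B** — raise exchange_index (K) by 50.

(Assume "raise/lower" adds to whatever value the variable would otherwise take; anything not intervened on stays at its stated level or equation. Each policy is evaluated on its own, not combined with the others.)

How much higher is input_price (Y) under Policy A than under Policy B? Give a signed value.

Policy A (K − 47):
  X = 54
  K = 119 − 47 = 72
  Y = 30 + 54 + 6·72 = 516
Policy B (K + 50):
  X = 54
  K = 119 + 50 = 169
  Y = 30 + 54 + 6·169 = 1098
Y: 516 − 1098 = -582

-582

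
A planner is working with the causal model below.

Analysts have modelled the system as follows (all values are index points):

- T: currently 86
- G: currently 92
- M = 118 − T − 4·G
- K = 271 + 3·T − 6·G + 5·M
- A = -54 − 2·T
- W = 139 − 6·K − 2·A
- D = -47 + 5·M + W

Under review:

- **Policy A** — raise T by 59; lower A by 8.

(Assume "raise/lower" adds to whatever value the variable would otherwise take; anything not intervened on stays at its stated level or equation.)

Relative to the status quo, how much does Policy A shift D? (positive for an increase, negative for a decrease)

665

Baseline:
  T = 86
  G = 92
  M = 118 − 86 − 4·92 = -336
  K = 271 + 3·86 − 6·92 + 5·(-336) = -1703
  A = -54 − 2·86 = -226
  W = 139 − 6·(-1703) − 2·(-226) = 10809
  D = -47 + 5·(-336) + 10809 = 9082
Policy A (T + 59, A − 8):
  T = 86 + 59 = 145
  G = 92
  M = 118 − 145 − 4·92 = -395
  K = 271 + 3·145 − 6·92 + 5·(-395) = -1821
  A = -54 − 2·145 (−8 from intervention) = -352
  W = 139 − 6·(-1821) − 2·(-352) = 11769
  D = -47 + 5·(-395) + 11769 = 9747
Change in D: 9747 − 9082 = 665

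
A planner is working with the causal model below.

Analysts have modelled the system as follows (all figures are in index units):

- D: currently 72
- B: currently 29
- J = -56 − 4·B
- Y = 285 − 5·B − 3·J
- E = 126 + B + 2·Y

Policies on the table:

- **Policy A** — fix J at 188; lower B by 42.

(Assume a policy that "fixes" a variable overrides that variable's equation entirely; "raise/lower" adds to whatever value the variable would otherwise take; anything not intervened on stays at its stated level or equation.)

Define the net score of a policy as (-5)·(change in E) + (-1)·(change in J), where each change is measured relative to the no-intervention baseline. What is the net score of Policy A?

8550

Baseline:
  B = 29
  J = -56 − 4·29 = -172
  Y = 285 − 5·29 − 3·(-172) = 656
  E = 126 + 29 + 2·656 = 1467
Policy A (J := 188, B − 42):
  B = 29 − 42 = -13
  J = 188
  Y = 285 − 5·(-13) − 3·188 = -214
  E = 126 + (-13) + 2·(-214) = -315
ΔE = -315 − 1467 = -1782; ΔJ = 188 − (-172) = 360
Score = (-5)·(-1782) + (-1)·360 = 8550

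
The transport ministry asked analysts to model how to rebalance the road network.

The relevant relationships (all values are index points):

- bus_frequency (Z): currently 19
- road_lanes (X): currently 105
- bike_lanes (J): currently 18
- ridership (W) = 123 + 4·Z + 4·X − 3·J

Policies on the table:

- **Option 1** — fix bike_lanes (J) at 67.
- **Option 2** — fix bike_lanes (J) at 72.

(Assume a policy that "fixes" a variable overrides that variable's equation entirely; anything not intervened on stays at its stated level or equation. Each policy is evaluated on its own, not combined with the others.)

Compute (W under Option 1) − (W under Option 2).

Option 1 (J := 67):
  Z = 19
  X = 105
  J = 67
  W = 123 + 4·19 + 4·105 − 3·67 = 418
Option 2 (J := 72):
  Z = 19
  X = 105
  J = 72
  W = 123 + 4·19 + 4·105 − 3·72 = 403
W: 418 − 403 = 15

15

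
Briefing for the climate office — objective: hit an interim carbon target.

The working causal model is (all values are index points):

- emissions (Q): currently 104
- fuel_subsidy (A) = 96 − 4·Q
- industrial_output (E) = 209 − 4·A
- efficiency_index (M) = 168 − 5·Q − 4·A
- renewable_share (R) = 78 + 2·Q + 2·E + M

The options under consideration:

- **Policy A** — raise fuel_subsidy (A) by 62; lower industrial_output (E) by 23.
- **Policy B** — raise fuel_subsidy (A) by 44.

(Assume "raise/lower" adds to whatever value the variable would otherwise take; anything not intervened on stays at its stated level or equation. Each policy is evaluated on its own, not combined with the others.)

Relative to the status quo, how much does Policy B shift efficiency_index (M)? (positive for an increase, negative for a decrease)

-176

Baseline:
  Q = 104
  A = 96 − 4·104 = -320
  M = 168 − 5·104 − 4·(-320) = 928
Policy B (A + 44):
  Q = 104
  A = 96 − 4·104 (+44 from intervention) = -276
  M = 168 − 5·104 − 4·(-276) = 752
Change in M: 752 − 928 = -176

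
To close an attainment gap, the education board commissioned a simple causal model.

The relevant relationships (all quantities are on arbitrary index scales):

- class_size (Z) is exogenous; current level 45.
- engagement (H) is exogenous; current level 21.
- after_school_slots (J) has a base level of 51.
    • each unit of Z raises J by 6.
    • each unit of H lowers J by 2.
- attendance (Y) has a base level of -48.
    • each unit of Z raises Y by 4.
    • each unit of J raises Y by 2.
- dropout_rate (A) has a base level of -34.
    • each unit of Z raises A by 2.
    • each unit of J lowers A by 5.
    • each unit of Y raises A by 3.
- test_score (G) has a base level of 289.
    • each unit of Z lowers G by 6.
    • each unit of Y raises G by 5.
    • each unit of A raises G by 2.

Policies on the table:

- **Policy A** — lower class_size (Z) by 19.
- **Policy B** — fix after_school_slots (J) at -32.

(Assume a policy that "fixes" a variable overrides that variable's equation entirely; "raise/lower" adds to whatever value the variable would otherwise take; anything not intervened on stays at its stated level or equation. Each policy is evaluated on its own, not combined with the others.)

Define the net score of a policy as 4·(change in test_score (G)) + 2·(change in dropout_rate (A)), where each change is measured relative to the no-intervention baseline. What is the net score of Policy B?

-15550

Baseline:
  Z = 45
  H = 21
  J = 51 + 6·45 − 2·21 = 279
  Y = -48 + 4·45 + 2·279 = 690
  A = -34 + 2·45 − 5·279 + 3·690 = 731
  G = 289 − 6·45 + 5·690 + 2·731 = 4931
Policy B (J := -32):
  Z = 45
  H = 21
  J = -32
  Y = -48 + 4·45 + 2·(-32) = 68
  A = -34 + 2·45 − 5·(-32) + 3·68 = 420
  G = 289 − 6·45 + 5·68 + 2·420 = 1199
ΔG = 1199 − 4931 = -3732; ΔA = 420 − 731 = -311
Score = 4·(-3732) + 2·(-311) = -15550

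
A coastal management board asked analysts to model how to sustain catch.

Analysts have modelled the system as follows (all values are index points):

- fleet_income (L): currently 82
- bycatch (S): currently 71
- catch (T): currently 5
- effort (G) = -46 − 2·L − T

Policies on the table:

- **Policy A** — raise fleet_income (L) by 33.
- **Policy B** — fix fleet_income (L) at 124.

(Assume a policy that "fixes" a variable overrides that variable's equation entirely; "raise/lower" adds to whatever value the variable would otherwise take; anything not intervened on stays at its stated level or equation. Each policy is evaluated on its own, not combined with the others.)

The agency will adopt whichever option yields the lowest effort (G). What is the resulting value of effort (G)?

-299

Policy A (L + 33):
  L = 82 + 33 = 115
  T = 5
  G = -46 − 2·115 − 5 = -281
Policy B (L := 124):
  L = 124
  T = 5
  G = -46 − 2·124 − 5 = -299
Comparing — Policy A: G=-281, Policy B: G=-299. Lowest is -299 (Policy B).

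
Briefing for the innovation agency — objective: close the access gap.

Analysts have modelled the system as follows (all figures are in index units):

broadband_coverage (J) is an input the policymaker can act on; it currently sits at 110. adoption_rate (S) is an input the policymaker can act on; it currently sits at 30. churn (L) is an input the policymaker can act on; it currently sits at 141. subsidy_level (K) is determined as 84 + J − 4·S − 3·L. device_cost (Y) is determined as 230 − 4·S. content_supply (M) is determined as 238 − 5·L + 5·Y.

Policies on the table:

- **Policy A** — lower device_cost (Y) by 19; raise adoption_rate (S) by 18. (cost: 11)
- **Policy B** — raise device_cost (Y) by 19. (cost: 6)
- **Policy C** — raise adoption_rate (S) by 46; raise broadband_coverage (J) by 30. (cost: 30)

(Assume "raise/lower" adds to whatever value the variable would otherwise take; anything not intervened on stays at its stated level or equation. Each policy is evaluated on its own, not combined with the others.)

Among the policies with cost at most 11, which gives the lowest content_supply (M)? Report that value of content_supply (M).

-372

Policy A (Y − 19, S + 18):
  S = 30 + 18 = 48
  L = 141
  Y = 230 − 4·48 (−19 from intervention) = 19
  M = 238 − 5·141 + 5·19 = -372
Policy B (Y + 19):
  S = 30
  L = 141
  Y = 230 − 4·30 (+19 from intervention) = 129
  M = 238 − 5·141 + 5·129 = 178
Comparing — Policy A: M=-372, Policy B: M=178. Lowest is -372 (Policy A).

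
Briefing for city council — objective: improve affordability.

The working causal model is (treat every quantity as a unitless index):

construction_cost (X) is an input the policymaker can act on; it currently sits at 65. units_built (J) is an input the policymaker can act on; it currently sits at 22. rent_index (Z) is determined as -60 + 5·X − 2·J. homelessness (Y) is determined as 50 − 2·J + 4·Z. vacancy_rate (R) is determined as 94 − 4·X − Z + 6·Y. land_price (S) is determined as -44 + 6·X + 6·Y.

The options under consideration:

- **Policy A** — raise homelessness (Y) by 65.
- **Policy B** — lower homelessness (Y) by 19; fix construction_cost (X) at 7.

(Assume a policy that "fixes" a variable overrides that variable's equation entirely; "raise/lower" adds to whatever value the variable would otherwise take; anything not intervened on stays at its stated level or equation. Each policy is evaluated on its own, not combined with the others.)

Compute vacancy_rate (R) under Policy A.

Policy A (Y + 65):
  X = 65
  J = 22
  Z = -60 + 5·65 − 2·22 = 221
  Y = 50 − 2·22 + 4·221 (+65 from intervention) = 955
  R = 94 − 4·65 − 221 + 6·955 = 5343

5343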